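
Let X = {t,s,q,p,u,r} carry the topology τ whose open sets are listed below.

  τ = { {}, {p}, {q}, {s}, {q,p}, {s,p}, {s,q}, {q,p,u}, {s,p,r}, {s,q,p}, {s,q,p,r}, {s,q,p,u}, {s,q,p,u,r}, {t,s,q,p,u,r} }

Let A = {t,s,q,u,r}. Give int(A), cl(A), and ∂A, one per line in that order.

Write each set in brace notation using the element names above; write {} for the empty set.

interior: largest open inside A is {s,q} (from {}, {q}, {s}, {s,q})
cl via duality: int({p}) = {p}, so X∖{p} = {t,s,q,u,r}
cl∖int = {t,u,r}

int(A) = {s,q}
cl(A)  = {t,s,q,u,r}
∂A     = {t,u,r}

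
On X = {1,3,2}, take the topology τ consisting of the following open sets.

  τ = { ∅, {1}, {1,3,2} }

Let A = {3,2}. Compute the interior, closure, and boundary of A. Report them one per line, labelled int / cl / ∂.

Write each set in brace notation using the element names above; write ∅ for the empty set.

int(A) = ∅
cl(A)  = {3,2}
∂A     = {3,2}

U open, U⊆A: ∅. int(A) = ⋃ = ∅
X∖A={1}, int(X∖A)={1}, hence cl(A)={3,2}
∂A: remove int from cl → {3,2}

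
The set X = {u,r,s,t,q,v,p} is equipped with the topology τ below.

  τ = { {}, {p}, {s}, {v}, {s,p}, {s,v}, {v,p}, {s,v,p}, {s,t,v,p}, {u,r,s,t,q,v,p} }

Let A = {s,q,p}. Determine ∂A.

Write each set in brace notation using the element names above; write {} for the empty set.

open subsets of A: {}, {s}, {p}, {s,p}; so int(A) = {s,p}
closure: X∖int(X∖A) = X∖{v} = {u,r,s,t,q,p}
∂A = {u,r,s,t,q,p} minus {s,p} = {u,r,t,q}

{u,r,t,q}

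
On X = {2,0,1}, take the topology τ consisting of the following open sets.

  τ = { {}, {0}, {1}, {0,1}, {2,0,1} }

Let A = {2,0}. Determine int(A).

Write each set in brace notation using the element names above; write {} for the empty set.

opens ⊆ A: {}, {0}; union → int = {0}

{0}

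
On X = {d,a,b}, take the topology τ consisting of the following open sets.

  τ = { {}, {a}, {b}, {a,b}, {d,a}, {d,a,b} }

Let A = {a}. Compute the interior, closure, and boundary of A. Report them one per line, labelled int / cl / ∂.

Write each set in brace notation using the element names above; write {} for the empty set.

open subsets of A: {}, {a}; so int(A) = {a}
closure: X∖int(X∖A) = X∖{b} = {d,a}
∂A = {d,a} minus {a} = {d}

int(A) = {a}
cl(A)  = {d,a}
∂A     = {d}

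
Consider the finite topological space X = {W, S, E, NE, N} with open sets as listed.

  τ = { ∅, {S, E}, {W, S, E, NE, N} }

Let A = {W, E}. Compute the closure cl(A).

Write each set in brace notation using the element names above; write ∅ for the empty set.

closure: X∖int(X∖A) = X∖∅ = {W, S, E, NE, N}

{W, S, E, NE, N}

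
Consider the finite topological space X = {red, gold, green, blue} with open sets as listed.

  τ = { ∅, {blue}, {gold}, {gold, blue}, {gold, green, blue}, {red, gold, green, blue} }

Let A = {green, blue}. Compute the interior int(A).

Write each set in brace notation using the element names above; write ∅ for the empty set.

{blue}

opens ⊆ A: ∅, {blue}; union → int = {blue}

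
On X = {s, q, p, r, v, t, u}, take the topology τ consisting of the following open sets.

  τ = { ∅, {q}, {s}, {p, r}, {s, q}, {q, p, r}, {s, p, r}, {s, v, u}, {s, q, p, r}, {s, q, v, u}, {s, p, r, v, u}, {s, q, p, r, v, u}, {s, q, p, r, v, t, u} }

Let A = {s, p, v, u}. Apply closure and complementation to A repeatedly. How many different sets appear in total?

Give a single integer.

X∖A={q, r, t}, int(X∖A)={q}, hence cl(A)={s, p, r, v, t, u}
Orbit (k=closure, c=complement):
  1. A     = {s, p, v, u}
  2. kA    = {s, p, r, v, t, u}
  3. cA    = {q, r, t}
  4. ckA   = {q}
  5. kcA   = {q, p, r, t}
  6. kckA  = {q, t}
  7. ckcA  = {s, v, u}
  8. ckckA = {s, p, r, v, u}
  9. kckcA = {s, v, t, u}
  10. ckckcA = {q, p, r}
(closed under both — stop)

10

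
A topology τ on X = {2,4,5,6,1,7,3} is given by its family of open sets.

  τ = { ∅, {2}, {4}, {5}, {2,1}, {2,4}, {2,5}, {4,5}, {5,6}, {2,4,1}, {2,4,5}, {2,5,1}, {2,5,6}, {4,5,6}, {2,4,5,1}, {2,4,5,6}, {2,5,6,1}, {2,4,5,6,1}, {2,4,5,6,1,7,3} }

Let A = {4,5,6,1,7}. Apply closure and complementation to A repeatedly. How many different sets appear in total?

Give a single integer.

8

closure: X∖int(X∖A) = X∖{2} = {4,5,6,1,7,3}
Let k=closure and c=complement:
  1. A     = {4,5,6,1,7}
  2. kA    = {4,5,6,1,7,3}
  3. cA    = {2,3}
  4. ckA   = {2}
  5. kcA   = {2,1,7,3}
  6. ckcA  = {4,5,6}
  7. kckcA = {4,5,6,7,3}
  8. ckckcA = {2,1}
— saturated at 8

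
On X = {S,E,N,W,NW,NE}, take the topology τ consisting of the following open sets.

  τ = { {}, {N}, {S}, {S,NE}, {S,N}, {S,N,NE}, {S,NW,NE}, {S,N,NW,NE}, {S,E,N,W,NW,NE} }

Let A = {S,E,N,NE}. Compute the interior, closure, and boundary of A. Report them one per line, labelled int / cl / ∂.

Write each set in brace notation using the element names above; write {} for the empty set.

open subsets of A: {}, {S}, {N}, {S,N}, {S,NE}, {S,N,NE}; so int(A) = {S,N,NE}
closure: X∖int(X∖A) = X∖{} = {S,E,N,W,NW,NE}
∂A = {S,E,N,W,NW,NE} minus {S,N,NE} = {E,W,NW}

int(A) = {S,N,NE}
cl(A)  = {S,E,N,W,NW,NE}
∂A     = {E,W,NW}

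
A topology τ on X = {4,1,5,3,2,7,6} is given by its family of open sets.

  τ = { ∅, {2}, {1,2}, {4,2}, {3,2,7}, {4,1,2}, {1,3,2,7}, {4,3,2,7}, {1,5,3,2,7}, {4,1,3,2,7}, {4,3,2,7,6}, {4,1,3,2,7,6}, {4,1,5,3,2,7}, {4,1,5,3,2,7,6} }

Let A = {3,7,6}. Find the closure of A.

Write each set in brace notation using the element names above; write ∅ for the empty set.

closure: X∖int(X∖A) = X∖{4,1,2} = {5,3,7,6}

{5,3,7,6}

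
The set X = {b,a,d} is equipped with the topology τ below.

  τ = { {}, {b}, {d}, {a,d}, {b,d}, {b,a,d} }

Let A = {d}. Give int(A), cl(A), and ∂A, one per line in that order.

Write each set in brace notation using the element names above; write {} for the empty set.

interior: largest open inside A is {d} (from {}, {d})
cl via duality: int({b,a}) = {b}, so X∖{b} = {a,d}
cl∖int = {a}

int(A) = {d}
cl(A)  = {a,d}
∂A     = {a}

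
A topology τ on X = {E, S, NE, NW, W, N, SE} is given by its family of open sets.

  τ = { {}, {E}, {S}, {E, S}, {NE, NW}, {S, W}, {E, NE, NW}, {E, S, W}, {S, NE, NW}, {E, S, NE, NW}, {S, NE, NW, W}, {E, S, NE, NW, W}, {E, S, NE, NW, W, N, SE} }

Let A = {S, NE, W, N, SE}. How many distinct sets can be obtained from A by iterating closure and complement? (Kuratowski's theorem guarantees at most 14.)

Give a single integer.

10

closure: X∖int(X∖A) = X∖{E} = {S, NE, NW, W, N, SE}
Let k=closure and c=complement:
  1. A     = {S, NE, W, N, SE}
  2. kA    = {S, NE, NW, W, N, SE}
  3. cA    = {E, NW}
  4. ckA   = {E}
  5. kcA   = {E, NE, NW, N, SE}
  6. kckA  = {E, N, SE}
  7. ckcA  = {S, W}
  8. ckckA = {S, NE, NW, W}
  9. kckcA = {S, W, N, SE}
  10. ckckcA = {E, NE, NW}
— saturated at 10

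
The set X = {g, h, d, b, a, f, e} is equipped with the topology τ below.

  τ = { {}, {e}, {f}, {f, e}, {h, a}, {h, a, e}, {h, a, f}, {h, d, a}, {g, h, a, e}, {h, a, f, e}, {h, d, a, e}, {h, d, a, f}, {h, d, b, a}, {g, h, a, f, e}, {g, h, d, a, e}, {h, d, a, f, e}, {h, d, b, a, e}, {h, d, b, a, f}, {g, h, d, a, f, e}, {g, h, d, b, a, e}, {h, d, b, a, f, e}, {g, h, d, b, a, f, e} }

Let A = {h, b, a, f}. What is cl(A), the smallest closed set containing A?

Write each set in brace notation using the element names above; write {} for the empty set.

{g, h, d, b, a, f}

X∖A={g, d, e}, int(X∖A)={e}, hence cl(A)={g, h, d, b, a, f}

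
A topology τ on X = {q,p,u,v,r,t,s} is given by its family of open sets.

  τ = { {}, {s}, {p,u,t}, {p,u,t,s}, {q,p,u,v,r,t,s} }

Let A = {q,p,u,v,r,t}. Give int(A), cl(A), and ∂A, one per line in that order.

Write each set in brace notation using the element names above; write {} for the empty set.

U open, U⊆A: {}, {p,u,t}. int(A) = ⋃ = {p,u,t}
X∖A={s}, int(X∖A)={s}, hence cl(A)={q,p,u,v,r,t}
∂A: remove int from cl → {q,v,r}

int(A) = {p,u,t}
cl(A)  = {q,p,u,v,r,t}
∂A     = {q,v,r}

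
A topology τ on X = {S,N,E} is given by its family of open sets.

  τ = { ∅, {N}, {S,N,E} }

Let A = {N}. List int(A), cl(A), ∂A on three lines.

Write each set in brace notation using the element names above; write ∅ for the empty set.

int(A) = {N}
cl(A)  = {S,N,E}
∂A     = {S,E}

interior: largest open inside A is {N} (from ∅, {N})
cl via duality: int({S,E}) = ∅, so X∖∅ = {S,N,E}
cl∖int = {S,E}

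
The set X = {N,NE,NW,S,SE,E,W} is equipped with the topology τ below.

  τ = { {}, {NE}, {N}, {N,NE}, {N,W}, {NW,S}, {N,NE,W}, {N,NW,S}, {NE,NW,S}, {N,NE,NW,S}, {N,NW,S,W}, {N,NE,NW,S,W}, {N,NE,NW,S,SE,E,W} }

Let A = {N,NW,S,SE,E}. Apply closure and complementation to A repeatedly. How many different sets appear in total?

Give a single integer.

8

cl via duality: int({NE,W}) = {NE}, so X∖{NE} = {N,NW,S,SE,E,W}
Write k for closure, c for complement:
  1. A     = {N,NW,S,SE,E}
  2. kA    = {N,NW,S,SE,E,W}
  3. cA    = {NE,W}
  4. ckA   = {NE}
  5. kcA   = {NE,SE,E,W}
  6. kckA  = {NE,SE,E}
  7. ckcA  = {N,NW,S}
  8. ckckA = {N,NW,S,W}
applying k or c yields no new set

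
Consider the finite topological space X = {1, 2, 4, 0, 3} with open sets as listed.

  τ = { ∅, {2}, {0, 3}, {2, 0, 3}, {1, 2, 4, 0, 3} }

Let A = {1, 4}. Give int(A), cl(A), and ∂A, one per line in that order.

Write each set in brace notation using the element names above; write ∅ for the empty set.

int(A) = ∅
cl(A)  = {1, 4}
∂A     = {1, 4}

opens ⊆ A: ∅; union → int = ∅
complement {2, 0, 3}; its interior {2, 0, 3}; cl(A) = X∖{2, 0, 3} = {1, 4}
boundary = {1, 4} ∖ ∅ = {1, 4}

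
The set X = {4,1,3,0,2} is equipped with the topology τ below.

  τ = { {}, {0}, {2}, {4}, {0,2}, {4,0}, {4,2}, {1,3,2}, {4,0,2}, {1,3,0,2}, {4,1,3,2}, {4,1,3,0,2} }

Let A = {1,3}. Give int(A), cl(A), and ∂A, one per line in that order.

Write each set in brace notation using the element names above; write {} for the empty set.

int(A) = {}
cl(A)  = {1,3}
∂A     = {1,3}

opens ⊆ A: {}; union → int = {}
complement {4,0,2}; its interior {4,0,2}; cl(A) = X∖{4,0,2} = {1,3}
boundary = {1,3} ∖ {} = {1,3}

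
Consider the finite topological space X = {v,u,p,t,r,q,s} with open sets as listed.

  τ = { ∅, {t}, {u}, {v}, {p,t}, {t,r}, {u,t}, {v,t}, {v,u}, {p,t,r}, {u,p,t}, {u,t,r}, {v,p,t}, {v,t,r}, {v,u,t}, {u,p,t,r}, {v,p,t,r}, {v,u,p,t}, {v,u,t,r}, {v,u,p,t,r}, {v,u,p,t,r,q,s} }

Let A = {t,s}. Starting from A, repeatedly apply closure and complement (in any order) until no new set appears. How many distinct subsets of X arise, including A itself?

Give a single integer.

closure: X∖int(X∖A) = X∖{v,u} = {p,t,r,q,s}
Let k=closure and c=complement:
  1. A     = {t,s}
  2. kA    = {p,t,r,q,s}
  3. cA    = {v,u,p,r,q}
  4. ckA   = {v,u}
  5. kcA   = {v,u,p,r,q,s}
  6. kckA  = {v,u,q,s}
  7. ckcA  = {t}
  8. ckckA = {p,t,r}
— saturated at 8

8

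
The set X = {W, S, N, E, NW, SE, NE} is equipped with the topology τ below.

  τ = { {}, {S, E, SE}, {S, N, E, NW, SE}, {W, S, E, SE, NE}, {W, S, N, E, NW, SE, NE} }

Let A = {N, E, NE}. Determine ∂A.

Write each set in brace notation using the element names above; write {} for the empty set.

interior: largest open inside A is {} (from {})
cl via duality: int({W, S, NW, SE}) = {}, so X∖{} = {W, S, N, E, NW, SE, NE}
cl∖int = {W, S, N, E, NW, SE, NE}

{W, S, N, E, NW, SE, NE}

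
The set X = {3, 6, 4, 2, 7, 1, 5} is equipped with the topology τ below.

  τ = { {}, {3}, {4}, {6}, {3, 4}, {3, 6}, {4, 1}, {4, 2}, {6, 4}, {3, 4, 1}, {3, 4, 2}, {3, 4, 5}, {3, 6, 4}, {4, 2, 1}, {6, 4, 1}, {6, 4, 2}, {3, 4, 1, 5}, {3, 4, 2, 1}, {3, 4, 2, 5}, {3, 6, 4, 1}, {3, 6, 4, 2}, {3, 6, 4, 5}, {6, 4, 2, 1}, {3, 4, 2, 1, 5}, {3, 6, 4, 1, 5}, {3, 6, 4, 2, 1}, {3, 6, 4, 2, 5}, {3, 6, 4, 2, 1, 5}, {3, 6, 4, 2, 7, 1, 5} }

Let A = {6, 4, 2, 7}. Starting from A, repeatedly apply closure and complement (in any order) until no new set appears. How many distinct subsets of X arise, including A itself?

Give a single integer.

8

X∖A={3, 1, 5}, int(X∖A)={3}, hence cl(A)={6, 4, 2, 7, 1, 5}
Orbit (k=closure, c=complement):
  1. A     = {6, 4, 2, 7}
  2. kA    = {6, 4, 2, 7, 1, 5}
  3. cA    = {3, 1, 5}
  4. ckA   = {3}
  5. kcA   = {3, 7, 1, 5}
  6. kckA  = {3, 7, 5}
  7. ckcA  = {6, 4, 2}
  8. ckckA = {6, 4, 2, 1}
(closed under both — stop)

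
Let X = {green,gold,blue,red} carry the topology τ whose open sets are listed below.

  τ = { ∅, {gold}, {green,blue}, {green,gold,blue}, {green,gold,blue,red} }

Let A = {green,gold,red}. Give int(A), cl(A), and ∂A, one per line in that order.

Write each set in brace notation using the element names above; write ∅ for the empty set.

U open, U⊆A: ∅, {gold}. int(A) = ⋃ = {gold}
X∖A={blue}, int(X∖A)=∅, hence cl(A)={green,gold,blue,red}
∂A: remove int from cl → {green,blue,red}

int(A) = {gold}
cl(A)  = {green,gold,blue,red}
∂A     = {green,blue,red}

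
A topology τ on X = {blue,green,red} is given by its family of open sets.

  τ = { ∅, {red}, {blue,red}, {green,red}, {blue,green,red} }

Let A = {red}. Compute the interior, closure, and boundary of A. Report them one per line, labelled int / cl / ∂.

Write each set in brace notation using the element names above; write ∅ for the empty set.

open subsets of A: ∅, {red}; so int(A) = {red}
closure: X∖int(X∖A) = X∖∅ = {blue,green,red}
∂A = {blue,green,red} minus {red} = {blue,green}

int(A) = {red}
cl(A)  = {blue,green,red}
∂A     = {blue,green}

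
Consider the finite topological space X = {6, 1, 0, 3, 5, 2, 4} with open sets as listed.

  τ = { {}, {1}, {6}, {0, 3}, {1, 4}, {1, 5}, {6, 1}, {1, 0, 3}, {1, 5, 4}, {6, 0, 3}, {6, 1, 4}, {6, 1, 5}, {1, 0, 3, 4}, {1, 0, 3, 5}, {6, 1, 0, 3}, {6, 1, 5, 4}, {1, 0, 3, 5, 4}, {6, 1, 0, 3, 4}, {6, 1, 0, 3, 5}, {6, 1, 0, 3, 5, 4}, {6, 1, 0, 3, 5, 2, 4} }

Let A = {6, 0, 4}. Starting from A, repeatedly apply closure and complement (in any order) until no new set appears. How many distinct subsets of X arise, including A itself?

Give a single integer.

12

X∖A={1, 3, 5, 2}, int(X∖A)={1, 5}, hence cl(A)={6, 0, 3, 2, 4}
Orbit (k=closure, c=complement):
  1. A     = {6, 0, 4}
  2. kA    = {6, 0, 3, 2, 4}
  3. cA    = {1, 3, 5, 2}
  4. ckA   = {1, 5}
  5. kcA   = {1, 0, 3, 5, 2, 4}
  6. kckA  = {1, 5, 2, 4}
  7. ckcA  = {6}
  8. ckckA = {6, 0, 3}
  9. kckcA = {6, 2}
  10. kckckA = {6, 0, 3, 2}
  11. ckckcA = {1, 0, 3, 5, 4}
  12. ckckckA = {1, 5, 4}
(closed under both — stop)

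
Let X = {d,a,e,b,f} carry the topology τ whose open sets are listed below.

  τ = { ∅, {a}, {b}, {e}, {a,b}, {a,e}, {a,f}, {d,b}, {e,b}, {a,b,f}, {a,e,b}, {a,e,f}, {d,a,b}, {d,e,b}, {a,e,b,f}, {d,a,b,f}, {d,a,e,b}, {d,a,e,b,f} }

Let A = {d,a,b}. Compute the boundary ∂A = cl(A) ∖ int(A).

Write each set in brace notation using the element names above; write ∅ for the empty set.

U open, U⊆A: ∅, {b}, {a}, {d,b}, {a,b}, {d,a,b}. int(A) = ⋃ = {d,a,b}
X∖A={e,f}, int(X∖A)={e}, hence cl(A)={d,a,b,f}
∂A: remove int from cl → {f}

{f}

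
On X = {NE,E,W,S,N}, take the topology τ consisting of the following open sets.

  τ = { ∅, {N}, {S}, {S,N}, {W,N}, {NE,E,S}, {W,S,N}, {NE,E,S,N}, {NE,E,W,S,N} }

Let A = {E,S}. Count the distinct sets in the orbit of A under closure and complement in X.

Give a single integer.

X∖A={NE,W,N}, int(X∖A)={W,N}, hence cl(A)={NE,E,S}
Orbit (k=closure, c=complement):
  1. A     = {E,S}
  2. kA    = {NE,E,S}
  3. cA    = {NE,W,N}
  4. ckA   = {W,N}
  5. kcA   = {NE,E,W,N}
  6. ckcA  = {S}
(closed under both — stop)

6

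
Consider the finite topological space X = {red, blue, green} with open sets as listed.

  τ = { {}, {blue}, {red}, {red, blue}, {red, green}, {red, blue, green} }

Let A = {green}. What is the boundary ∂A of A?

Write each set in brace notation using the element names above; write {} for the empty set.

interior: largest open inside A is {} (from {})
cl via duality: int({red, blue}) = {red, blue}, so X∖{red, blue} = {green}
cl∖int = {green}

{green}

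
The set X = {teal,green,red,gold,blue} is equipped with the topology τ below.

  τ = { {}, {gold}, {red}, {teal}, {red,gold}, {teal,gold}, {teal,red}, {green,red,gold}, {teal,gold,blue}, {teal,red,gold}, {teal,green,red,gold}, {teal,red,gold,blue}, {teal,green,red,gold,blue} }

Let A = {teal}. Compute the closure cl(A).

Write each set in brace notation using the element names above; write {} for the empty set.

{teal,blue}

X∖A={green,red,gold,blue}, int(X∖A)={green,red,gold}, hence cl(A)={teal,blue}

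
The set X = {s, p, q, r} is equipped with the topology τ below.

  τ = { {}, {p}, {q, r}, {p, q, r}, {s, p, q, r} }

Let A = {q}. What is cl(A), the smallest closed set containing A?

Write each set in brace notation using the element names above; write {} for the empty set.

closure: X∖int(X∖A) = X∖{p} = {s, q, r}

{s, q, r}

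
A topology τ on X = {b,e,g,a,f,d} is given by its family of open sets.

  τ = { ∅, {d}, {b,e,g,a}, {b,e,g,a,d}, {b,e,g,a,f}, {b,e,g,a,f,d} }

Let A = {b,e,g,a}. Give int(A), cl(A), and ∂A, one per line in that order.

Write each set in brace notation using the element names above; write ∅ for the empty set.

open subsets of A: ∅, {b,e,g,a}; so int(A) = {b,e,g,a}
closure: X∖int(X∖A) = X∖{d} = {b,e,g,a,f}
∂A = {b,e,g,a,f} minus {b,e,g,a} = {f}

int(A) = {b,e,g,a}
cl(A)  = {b,e,g,a,f}
∂A     = {f}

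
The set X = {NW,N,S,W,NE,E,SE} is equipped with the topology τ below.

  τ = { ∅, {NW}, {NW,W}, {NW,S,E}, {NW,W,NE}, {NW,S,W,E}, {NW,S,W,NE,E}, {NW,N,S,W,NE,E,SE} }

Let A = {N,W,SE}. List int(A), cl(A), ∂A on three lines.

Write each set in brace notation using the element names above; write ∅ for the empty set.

open subsets of A: ∅; so int(A) = ∅
closure: X∖int(X∖A) = X∖{NW,S,E} = {N,W,NE,SE}
∂A = {N,W,NE,SE} minus ∅ = {N,W,NE,SE}

int(A) = ∅
cl(A)  = {N,W,NE,SE}
∂A     = {N,W,NE,SE}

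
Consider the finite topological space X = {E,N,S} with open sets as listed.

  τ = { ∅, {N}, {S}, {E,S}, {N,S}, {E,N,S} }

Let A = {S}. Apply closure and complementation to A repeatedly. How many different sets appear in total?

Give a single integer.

cl via duality: int({E,N}) = {N}, so X∖{N} = {E,S}
Write k for closure, c for complement:
  1. A     = {S}
  2. kA    = {E,S}
  3. cA    = {E,N}
  4. ckA   = {N}
applying k or c yields no new set

4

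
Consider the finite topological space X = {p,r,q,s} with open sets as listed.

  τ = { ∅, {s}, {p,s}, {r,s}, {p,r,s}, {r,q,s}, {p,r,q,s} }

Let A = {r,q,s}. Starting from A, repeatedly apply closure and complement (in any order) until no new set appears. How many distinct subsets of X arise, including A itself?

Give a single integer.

cl via duality: int({p}) = ∅, so X∖∅ = {p,r,q,s}
Write k for closure, c for complement:
  1. A     = {r,q,s}
  2. kA    = {p,r,q,s}
  3. cA    = {p}
  4. ckA   = ∅
applying k or c yields no new set

4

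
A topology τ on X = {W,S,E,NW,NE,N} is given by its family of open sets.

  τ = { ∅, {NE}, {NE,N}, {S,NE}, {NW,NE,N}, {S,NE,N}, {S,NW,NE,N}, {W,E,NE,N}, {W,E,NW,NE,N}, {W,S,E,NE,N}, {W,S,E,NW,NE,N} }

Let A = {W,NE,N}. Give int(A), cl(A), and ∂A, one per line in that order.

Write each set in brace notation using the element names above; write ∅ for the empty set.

U open, U⊆A: ∅, {NE}, {NE,N}. int(A) = ⋃ = {NE,N}
X∖A={S,E,NW}, int(X∖A)=∅, hence cl(A)={W,S,E,NW,NE,N}
∂A: remove int from cl → {W,S,E,NW}

int(A) = {NE,N}
cl(A)  = {W,S,E,NW,NE,N}
∂A     = {W,S,E,NW}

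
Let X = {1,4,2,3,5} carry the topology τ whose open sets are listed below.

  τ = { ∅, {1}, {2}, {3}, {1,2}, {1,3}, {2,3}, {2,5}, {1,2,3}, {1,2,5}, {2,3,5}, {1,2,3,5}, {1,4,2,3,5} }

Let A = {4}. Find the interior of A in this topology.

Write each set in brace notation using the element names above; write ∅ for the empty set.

∅

interior: largest open inside A is ∅ (from ∅)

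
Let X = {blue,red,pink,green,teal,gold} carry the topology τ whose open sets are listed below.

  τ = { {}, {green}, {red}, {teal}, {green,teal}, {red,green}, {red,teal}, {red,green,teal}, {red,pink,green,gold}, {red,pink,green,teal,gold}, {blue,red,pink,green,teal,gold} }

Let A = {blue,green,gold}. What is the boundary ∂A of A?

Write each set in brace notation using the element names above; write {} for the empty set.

opens ⊆ A: {}, {green}; union → int = {green}
complement {red,pink,teal}; its interior {red,teal}; cl(A) = X∖{red,teal} = {blue,pink,green,gold}
boundary = {blue,pink,green,gold} ∖ {green} = {blue,pink,gold}

{blue,pink,gold}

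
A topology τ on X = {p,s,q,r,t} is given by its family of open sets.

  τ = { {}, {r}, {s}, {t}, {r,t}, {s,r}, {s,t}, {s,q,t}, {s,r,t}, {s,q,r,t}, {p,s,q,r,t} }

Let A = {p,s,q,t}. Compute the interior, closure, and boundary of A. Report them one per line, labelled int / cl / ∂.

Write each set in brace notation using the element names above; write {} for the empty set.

int(A) = {s,q,t}
cl(A)  = {p,s,q,t}
∂A     = {p}

opens ⊆ A: {}, {t}, {s}, {s,t}, {s,q,t}; union → int = {s,q,t}
complement {r}; its interior {r}; cl(A) = X∖{r} = {p,s,q,t}
boundary = {p,s,q,t} ∖ {s,q,t} = {p}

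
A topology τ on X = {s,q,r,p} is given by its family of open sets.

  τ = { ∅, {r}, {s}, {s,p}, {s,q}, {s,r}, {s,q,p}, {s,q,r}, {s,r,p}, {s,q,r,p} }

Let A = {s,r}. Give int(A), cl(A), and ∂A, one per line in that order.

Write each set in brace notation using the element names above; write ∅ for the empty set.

int(A) = {s,r}
cl(A)  = {s,q,r,p}
∂A     = {q,p}

U open, U⊆A: ∅, {r}, {s}, {s,r}. int(A) = ⋃ = {s,r}
X∖A={q,p}, int(X∖A)=∅, hence cl(A)={s,q,r,p}
∂A: remove int from cl → {q,p}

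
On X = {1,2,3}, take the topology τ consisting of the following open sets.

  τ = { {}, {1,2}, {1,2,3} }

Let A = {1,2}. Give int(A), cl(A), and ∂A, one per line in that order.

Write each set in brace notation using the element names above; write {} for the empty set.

int(A) = {1,2}
cl(A)  = {1,2,3}
∂A     = {3}

U open, U⊆A: {}, {1,2}. int(A) = ⋃ = {1,2}
X∖A={3}, int(X∖A)={}, hence cl(A)={1,2,3}
∂A: remove int from cl → {3}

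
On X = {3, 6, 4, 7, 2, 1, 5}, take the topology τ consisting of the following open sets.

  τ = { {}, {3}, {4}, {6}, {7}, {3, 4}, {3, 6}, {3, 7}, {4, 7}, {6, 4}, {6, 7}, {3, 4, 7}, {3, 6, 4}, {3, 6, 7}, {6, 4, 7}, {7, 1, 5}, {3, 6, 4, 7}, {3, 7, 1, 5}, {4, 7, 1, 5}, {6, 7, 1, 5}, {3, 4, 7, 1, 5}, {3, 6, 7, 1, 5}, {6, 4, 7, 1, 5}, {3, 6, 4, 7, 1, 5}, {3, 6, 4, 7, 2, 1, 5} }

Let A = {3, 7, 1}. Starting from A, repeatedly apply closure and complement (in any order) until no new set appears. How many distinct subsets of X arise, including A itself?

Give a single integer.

complement {6, 4, 2, 5}; its interior {6, 4}; cl(A) = X∖{6, 4} = {3, 7, 2, 1, 5}
With k = closure, c = complement:
  1. A     = {3, 7, 1}
  2. kA    = {3, 7, 2, 1, 5}
  3. cA    = {6, 4, 2, 5}
  4. ckA   = {6, 4}
  5. kcA   = {6, 4, 2, 1, 5}
  6. kckA  = {6, 4, 2}
  7. ckcA  = {3, 7}
  8. ckckA = {3, 7, 1, 5}
k, c of each give nothing new

8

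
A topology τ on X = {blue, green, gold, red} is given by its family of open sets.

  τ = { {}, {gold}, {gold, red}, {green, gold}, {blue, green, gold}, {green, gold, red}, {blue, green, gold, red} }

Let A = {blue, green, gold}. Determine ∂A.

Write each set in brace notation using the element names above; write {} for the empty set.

{red}

U open, U⊆A: {}, {gold}, {green, gold}, {blue, green, gold}. int(A) = ⋃ = {blue, green, gold}
X∖A={red}, int(X∖A)={}, hence cl(A)={blue, green, gold, red}
∂A: remove int from cl → {red}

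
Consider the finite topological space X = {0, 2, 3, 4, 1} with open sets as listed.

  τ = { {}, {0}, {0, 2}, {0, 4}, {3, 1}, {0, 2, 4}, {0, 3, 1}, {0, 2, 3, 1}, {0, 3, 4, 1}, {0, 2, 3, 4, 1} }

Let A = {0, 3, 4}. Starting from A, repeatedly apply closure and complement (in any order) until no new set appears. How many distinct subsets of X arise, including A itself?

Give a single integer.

8

closure: X∖int(X∖A) = X∖{} = {0, 2, 3, 4, 1}
Let k=closure and c=complement:
  1. A     = {0, 3, 4}
  2. kA    = {0, 2, 3, 4, 1}
  3. cA    = {2, 1}
  4. ckA   = {}
  5. kcA   = {2, 3, 1}
  6. ckcA  = {0, 4}
  7. kckcA = {0, 2, 4}
  8. ckckcA = {3, 1}
— saturated at 8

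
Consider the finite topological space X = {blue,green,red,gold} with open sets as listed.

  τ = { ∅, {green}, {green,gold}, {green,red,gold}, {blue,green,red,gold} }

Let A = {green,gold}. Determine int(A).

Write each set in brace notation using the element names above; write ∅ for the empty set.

{green,gold}

opens ⊆ A: ∅, {green}, {green,gold}; union → int = {green,gold}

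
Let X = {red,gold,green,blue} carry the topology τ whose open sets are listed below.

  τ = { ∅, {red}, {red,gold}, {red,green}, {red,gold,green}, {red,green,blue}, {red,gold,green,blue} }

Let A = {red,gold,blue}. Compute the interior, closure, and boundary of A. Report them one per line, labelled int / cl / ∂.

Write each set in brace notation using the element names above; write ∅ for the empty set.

interior: largest open inside A is {red,gold} (from ∅, {red}, {red,gold})
cl via duality: int({green}) = ∅, so X∖∅ = {red,gold,green,blue}
cl∖int = {green,blue}

int(A) = {red,gold}
cl(A)  = {red,gold,green,blue}
∂A     = {green,blue}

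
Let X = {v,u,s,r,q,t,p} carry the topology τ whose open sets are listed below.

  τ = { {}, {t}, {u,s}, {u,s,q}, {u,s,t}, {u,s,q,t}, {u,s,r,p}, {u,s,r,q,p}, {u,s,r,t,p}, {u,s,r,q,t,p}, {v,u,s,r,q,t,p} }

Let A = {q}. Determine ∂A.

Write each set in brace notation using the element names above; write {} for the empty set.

{v,q}

open subsets of A: {}; so int(A) = {}
closure: X∖int(X∖A) = X∖{u,s,r,t,p} = {v,q}
∂A = {v,q} minus {} = {v,q}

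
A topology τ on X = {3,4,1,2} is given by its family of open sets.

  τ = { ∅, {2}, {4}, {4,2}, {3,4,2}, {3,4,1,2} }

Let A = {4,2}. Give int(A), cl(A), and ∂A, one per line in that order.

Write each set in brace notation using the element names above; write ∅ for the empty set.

int(A) = {4,2}
cl(A)  = {3,4,1,2}
∂A     = {3,1}

U open, U⊆A: ∅, {2}, {4}, {4,2}. int(A) = ⋃ = {4,2}
X∖A={3,1}, int(X∖A)=∅, hence cl(A)={3,4,1,2}
∂A: remove int from cl → {3,1}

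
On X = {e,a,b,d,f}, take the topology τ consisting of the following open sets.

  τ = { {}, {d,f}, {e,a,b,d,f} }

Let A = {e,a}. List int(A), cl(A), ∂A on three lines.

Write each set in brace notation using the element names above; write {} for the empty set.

int(A) = {}
cl(A)  = {e,a,b}
∂A     = {e,a,b}

U open, U⊆A: {}. int(A) = ⋃ = {}
X∖A={b,d,f}, int(X∖A)={d,f}, hence cl(A)={e,a,b}
∂A: remove int from cl → {e,a,b}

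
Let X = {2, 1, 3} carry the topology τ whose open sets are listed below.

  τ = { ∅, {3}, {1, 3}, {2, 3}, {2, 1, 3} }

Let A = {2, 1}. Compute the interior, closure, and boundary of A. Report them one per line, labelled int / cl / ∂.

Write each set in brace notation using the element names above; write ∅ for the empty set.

open subsets of A: ∅; so int(A) = ∅
closure: X∖int(X∖A) = X∖{3} = {2, 1}
∂A = {2, 1} minus ∅ = {2, 1}

int(A) = ∅
cl(A)  = {2, 1}
∂A     = {2, 1}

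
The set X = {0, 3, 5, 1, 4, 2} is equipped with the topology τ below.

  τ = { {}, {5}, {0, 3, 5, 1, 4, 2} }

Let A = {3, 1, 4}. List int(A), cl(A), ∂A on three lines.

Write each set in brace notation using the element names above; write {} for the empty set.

int(A) = {}
cl(A)  = {0, 3, 1, 4, 2}
∂A     = {0, 3, 1, 4, 2}

U open, U⊆A: {}. int(A) = ⋃ = {}
X∖A={0, 5, 2}, int(X∖A)={5}, hence cl(A)={0, 3, 1, 4, 2}
∂A: remove int from cl → {0, 3, 1, 4, 2}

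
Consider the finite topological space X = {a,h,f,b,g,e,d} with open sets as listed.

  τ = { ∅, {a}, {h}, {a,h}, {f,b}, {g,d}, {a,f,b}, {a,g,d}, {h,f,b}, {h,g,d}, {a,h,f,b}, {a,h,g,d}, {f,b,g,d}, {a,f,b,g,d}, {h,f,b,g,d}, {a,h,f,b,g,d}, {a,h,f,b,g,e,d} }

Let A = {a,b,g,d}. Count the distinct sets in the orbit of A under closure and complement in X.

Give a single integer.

cl via duality: int({h,f,e}) = {h}, so X∖{h} = {a,f,b,g,e,d}
Write k for closure, c for complement:
  1. A     = {a,b,g,d}
  2. kA    = {a,f,b,g,e,d}
  3. cA    = {h,f,e}
  4. ckA   = {h}
  5. kcA   = {h,f,b,e}
  6. kckA  = {h,e}
  7. ckcA  = {a,g,d}
  8. ckckA = {a,f,b,g,d}
  9. kckcA = {a,g,e,d}
  10. ckckcA = {h,f,b}
applying k or c yields no new set

10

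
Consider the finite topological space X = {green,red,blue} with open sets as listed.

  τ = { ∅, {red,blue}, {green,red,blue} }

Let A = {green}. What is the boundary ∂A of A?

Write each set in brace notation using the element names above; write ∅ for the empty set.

{green}

interior: largest open inside A is ∅ (from ∅)
cl via duality: int({red,blue}) = {red,blue}, so X∖{red,blue} = {green}
cl∖int = {green}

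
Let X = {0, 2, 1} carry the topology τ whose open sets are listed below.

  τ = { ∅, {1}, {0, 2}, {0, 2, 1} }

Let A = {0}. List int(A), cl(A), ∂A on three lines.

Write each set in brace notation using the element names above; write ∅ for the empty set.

interior: largest open inside A is ∅ (from ∅)
cl via duality: int({2, 1}) = {1}, so X∖{1} = {0, 2}
cl∖int = {0, 2}

int(A) = ∅
cl(A)  = {0, 2}
∂A     = {0, 2}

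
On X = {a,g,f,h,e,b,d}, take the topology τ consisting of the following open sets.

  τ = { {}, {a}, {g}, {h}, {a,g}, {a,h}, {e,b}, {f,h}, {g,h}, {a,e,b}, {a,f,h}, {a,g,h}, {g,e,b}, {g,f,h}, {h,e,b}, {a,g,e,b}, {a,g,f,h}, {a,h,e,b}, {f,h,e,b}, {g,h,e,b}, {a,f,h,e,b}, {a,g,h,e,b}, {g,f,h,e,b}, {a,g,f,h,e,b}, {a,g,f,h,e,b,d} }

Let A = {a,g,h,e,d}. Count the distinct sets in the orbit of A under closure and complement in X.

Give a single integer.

X∖A={f,b}, int(X∖A)={}, hence cl(A)={a,g,f,h,e,b,d}
Orbit (k=closure, c=complement):
  1. A     = {a,g,h,e,d}
  2. kA    = {a,g,f,h,e,b,d}
  3. cA    = {f,b}
  4. ckA   = {}
  5. kcA   = {f,e,b,d}
  6. ckcA  = {a,g,h}
  7. kckcA = {a,g,f,h,d}
  8. ckckcA = {e,b}
  9. kckckcA = {e,b,d}
  10. ckckckcA = {a,g,f,h}
(closed under both — stop)

10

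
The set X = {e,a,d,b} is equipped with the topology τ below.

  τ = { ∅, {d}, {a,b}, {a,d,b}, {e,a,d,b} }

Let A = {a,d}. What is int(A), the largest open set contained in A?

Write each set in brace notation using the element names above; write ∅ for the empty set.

{d}

opens ⊆ A: ∅, {d}; union → int = {d}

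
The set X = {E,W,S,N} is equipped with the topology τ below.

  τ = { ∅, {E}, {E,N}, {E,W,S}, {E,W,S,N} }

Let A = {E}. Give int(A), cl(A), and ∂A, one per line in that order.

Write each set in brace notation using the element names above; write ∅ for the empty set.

int(A) = {E}
cl(A)  = {E,W,S,N}
∂A     = {W,S,N}

opens ⊆ A: ∅, {E}; union → int = {E}
complement {W,S,N}; its interior ∅; cl(A) = X∖∅ = {E,W,S,N}
boundary = {E,W,S,N} ∖ {E} = {W,S,N}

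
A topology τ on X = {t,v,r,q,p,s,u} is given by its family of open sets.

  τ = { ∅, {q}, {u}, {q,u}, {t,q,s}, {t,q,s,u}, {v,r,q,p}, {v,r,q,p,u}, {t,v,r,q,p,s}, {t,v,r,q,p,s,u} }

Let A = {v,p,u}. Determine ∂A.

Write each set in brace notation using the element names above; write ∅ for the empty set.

{v,r,p}

U open, U⊆A: ∅, {u}. int(A) = ⋃ = {u}
X∖A={t,r,q,s}, int(X∖A)={t,q,s}, hence cl(A)={v,r,p,u}
∂A: remove int from cl → {v,r,p}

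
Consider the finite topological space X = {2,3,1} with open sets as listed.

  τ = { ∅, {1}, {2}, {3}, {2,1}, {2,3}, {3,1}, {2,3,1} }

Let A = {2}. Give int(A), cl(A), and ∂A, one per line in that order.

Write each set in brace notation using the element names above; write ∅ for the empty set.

opens ⊆ A: ∅, {2}; union → int = {2}
complement {3,1}; its interior {3,1}; cl(A) = X∖{3,1} = {2}
boundary = {2} ∖ {2} = ∅

int(A) = {2}
cl(A)  = {2}
∂A     = ∅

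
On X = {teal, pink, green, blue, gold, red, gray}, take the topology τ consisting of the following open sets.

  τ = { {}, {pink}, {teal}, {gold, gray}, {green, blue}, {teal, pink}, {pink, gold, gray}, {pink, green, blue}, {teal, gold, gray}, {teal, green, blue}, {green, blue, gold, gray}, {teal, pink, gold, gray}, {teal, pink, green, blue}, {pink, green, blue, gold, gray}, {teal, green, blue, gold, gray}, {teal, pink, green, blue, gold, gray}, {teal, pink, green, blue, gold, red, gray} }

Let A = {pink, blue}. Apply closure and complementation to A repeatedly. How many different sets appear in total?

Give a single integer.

10

cl via duality: int({teal, green, gold, red, gray}) = {teal, gold, gray}, so X∖{teal, gold, gray} = {pink, green, blue, red}
Write k for closure, c for complement:
  1. A     = {pink, blue}
  2. kA    = {pink, green, blue, red}
  3. cA    = {teal, green, gold, red, gray}
  4. ckA   = {teal, gold, gray}
  5. kcA   = {teal, green, blue, gold, red, gray}
  6. kckA  = {teal, gold, red, gray}
  7. ckcA  = {pink}
  8. ckckA = {pink, green, blue}
  9. kckcA = {pink, red}
  10. ckckcA = {teal, green, blue, gold, gray}
applying k or c yields no new set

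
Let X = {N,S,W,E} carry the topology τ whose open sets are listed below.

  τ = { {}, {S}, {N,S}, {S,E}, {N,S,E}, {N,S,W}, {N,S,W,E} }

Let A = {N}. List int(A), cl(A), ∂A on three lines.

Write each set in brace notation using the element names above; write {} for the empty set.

int(A) = {}
cl(A)  = {N,W}
∂A     = {N,W}

opens ⊆ A: {}; union → int = {}
complement {S,W,E}; its interior {S,E}; cl(A) = X∖{S,E} = {N,W}
boundary = {N,W} ∖ {} = {N,W}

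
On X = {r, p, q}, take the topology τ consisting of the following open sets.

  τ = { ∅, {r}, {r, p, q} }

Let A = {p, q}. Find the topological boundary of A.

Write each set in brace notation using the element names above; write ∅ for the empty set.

{p, q}

U open, U⊆A: ∅. int(A) = ⋃ = ∅
X∖A={r}, int(X∖A)={r}, hence cl(A)={p, q}
∂A: remove int from cl → {p, q}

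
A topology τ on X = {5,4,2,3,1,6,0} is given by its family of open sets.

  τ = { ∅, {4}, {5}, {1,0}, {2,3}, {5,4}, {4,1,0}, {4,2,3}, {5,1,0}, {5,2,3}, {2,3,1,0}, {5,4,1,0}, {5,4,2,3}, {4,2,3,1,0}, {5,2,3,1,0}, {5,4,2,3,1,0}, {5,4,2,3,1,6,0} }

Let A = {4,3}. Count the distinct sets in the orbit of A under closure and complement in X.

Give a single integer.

X∖A={5,2,1,6,0}, int(X∖A)={5,1,0}, hence cl(A)={4,2,3,6}
Orbit (k=closure, c=complement):
  1. A     = {4,3}
  2. kA    = {4,2,3,6}
  3. cA    = {5,2,1,6,0}
  4. ckA   = {5,1,0}
  5. kcA   = {5,2,3,1,6,0}
  6. kckA  = {5,1,6,0}
  7. ckcA  = {4}
  8. ckckA = {4,2,3}
  9. kckcA = {4,6}
  10. ckckcA = {5,2,3,1,0}
(closed under both — stop)

10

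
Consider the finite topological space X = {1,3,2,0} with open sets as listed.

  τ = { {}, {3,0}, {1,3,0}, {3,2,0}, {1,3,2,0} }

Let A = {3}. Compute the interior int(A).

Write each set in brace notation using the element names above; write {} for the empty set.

{}

opens ⊆ A: {}; union → int = {}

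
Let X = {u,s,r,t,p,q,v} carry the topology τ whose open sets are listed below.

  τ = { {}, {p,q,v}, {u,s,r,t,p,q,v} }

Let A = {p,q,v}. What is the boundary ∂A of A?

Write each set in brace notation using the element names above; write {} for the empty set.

interior: largest open inside A is {p,q,v} (from {}, {p,q,v})
cl via duality: int({u,s,r,t}) = {}, so X∖{} = {u,s,r,t,p,q,v}
cl∖int = {u,s,r,t}

{u,s,r,t}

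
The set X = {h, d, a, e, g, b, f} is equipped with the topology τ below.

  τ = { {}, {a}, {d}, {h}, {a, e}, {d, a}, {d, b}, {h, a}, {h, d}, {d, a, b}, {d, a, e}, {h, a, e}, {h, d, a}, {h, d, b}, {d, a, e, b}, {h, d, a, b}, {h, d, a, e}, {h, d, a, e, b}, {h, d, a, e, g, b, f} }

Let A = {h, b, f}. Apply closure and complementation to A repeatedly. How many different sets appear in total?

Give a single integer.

8

closure: X∖int(X∖A) = X∖{d, a, e} = {h, g, b, f}
Let k=closure and c=complement:
  1. A     = {h, b, f}
  2. kA    = {h, g, b, f}
  3. cA    = {d, a, e, g}
  4. ckA   = {d, a, e}
  5. kcA   = {d, a, e, g, b, f}
  6. ckcA  = {h}
  7. kckcA = {h, g, f}
  8. ckckcA = {d, a, e, b}
— saturated at 8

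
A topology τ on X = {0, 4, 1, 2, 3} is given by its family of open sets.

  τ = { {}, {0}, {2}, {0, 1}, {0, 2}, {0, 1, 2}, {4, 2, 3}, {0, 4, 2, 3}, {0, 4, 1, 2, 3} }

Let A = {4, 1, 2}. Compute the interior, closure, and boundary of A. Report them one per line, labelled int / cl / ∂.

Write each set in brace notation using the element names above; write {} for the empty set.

int(A) = {2}
cl(A)  = {4, 1, 2, 3}
∂A     = {4, 1, 3}

interior: largest open inside A is {2} (from {}, {2})
cl via duality: int({0, 3}) = {0}, so X∖{0} = {4, 1, 2, 3}
cl∖int = {4, 1, 3}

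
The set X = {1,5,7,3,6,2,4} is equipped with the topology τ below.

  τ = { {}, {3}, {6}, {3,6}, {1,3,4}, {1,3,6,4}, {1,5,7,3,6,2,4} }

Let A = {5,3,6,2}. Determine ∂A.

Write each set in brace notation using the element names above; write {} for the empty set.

{1,5,7,2,4}

open subsets of A: {}, {6}, {3}, {3,6}; so int(A) = {3,6}
closure: X∖int(X∖A) = X∖{} = {1,5,7,3,6,2,4}
∂A = {1,5,7,3,6,2,4} minus {3,6} = {1,5,7,2,4}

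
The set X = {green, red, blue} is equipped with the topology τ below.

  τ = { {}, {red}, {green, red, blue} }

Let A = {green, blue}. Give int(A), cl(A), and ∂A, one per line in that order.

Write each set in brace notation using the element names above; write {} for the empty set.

opens ⊆ A: {}; union → int = {}
complement {red}; its interior {red}; cl(A) = X∖{red} = {green, blue}
boundary = {green, blue} ∖ {} = {green, blue}

int(A) = {}
cl(A)  = {green, blue}
∂A     = {green, blue}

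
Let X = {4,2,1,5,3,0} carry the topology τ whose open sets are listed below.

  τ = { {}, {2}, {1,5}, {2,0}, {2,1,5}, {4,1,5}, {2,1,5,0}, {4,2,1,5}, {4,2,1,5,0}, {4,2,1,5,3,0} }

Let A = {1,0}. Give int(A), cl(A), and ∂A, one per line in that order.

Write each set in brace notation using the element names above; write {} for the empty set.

U open, U⊆A: {}. int(A) = ⋃ = {}
X∖A={4,2,5,3}, int(X∖A)={2}, hence cl(A)={4,1,5,3,0}
∂A: remove int from cl → {4,1,5,3,0}

int(A) = {}
cl(A)  = {4,1,5,3,0}
∂A     = {4,1,5,3,0}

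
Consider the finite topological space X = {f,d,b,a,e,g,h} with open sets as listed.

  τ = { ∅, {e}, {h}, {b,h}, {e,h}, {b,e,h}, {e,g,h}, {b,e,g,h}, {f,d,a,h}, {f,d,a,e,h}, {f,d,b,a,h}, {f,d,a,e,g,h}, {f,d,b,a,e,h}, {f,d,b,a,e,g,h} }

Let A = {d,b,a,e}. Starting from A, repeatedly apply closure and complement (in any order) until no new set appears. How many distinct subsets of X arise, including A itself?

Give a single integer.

cl via duality: int({f,g,h}) = {h}, so X∖{h} = {f,d,b,a,e,g}
Write k for closure, c for complement:
  1. A     = {d,b,a,e}
  2. kA    = {f,d,b,a,e,g}
  3. cA    = {f,g,h}
  4. ckA   = {h}
  5. kcA   = {f,d,b,a,g,h}
  6. ckcA  = {e}
  7. kckcA = {e,g}
  8. ckckcA = {f,d,b,a,h}
applying k or c yields no new set

8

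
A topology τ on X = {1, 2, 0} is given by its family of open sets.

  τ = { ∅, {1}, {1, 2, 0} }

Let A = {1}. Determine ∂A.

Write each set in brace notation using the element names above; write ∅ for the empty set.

{2, 0}

open subsets of A: ∅, {1}; so int(A) = {1}
closure: X∖int(X∖A) = X∖∅ = {1, 2, 0}
∂A = {1, 2, 0} minus {1} = {2, 0}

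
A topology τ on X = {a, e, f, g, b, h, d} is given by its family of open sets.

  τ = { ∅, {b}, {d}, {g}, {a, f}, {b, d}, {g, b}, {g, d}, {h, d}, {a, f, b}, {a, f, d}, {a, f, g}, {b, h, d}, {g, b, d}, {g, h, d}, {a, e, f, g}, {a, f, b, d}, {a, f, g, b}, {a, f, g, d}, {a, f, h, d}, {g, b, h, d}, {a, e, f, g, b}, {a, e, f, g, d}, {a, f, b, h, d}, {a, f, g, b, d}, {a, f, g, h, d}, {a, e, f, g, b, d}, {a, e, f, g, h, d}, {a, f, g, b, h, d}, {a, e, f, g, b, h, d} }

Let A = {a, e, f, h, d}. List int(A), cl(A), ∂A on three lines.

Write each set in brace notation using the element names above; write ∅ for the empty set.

open subsets of A: ∅, {d}, {a, f}, {h, d}, {a, f, d}, {a, f, h, d}; so int(A) = {a, f, h, d}
closure: X∖int(X∖A) = X∖{g, b} = {a, e, f, h, d}
∂A = {a, e, f, h, d} minus {a, f, h, d} = {e}

int(A) = {a, f, h, d}
cl(A)  = {a, e, f, h, d}
∂A     = {e}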